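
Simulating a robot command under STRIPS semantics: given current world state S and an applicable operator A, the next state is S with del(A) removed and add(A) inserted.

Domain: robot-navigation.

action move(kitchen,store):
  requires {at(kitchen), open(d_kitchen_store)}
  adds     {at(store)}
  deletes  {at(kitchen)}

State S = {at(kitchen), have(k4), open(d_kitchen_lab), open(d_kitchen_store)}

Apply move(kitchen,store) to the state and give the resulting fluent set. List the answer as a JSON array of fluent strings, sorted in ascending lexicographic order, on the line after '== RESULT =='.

Progress:
  pre ⊆ S: {at(kitchen), open(d_kitchen_store)} ⊆ S  — applicable
  S \ del = {have(k4), open(d_kitchen_lab), open(d_kitchen_store)}
  ∪ add   = {at(store), have(k4), open(d_kitchen_lab), open(d_kitchen_store)}

== RESULT ==
["at(store)", "have(k4)", "open(d_kitchen_lab)", "open(d_kitchen_store)"]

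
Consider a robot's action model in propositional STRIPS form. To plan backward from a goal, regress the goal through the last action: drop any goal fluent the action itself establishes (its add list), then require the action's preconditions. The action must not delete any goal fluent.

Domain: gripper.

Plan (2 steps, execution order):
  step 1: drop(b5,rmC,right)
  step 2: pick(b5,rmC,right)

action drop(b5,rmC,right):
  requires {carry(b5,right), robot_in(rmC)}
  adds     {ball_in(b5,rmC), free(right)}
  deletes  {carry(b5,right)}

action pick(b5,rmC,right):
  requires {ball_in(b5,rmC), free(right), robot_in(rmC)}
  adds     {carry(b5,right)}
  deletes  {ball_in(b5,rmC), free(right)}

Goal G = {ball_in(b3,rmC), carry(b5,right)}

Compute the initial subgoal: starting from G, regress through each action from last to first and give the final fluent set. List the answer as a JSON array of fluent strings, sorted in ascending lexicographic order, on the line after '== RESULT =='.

Work backward from the goal:
  through step 2 (pick(b5,rmC,right)): drop {carry(b5,right)}, keep {ball_in(b3,rmC)}, require {ball_in(b5,rmC), free(right), robot_in(rmC)}
    → {ball_in(b3,rmC), ball_in(b5,rmC), free(right), robot_in(rmC)}
  through step 1 (drop(b5,rmC,right)): drop {ball_in(b5,rmC), free(right)}, keep {ball_in(b3,rmC), robot_in(rmC)}, require {carry(b5,right), robot_in(rmC)}
    → {ball_in(b3,rmC), carry(b5,right), robot_in(rmC)}

== RESULT ==
["ball_in(b3,rmC)", "carry(b5,right)", "robot_in(rmC)"]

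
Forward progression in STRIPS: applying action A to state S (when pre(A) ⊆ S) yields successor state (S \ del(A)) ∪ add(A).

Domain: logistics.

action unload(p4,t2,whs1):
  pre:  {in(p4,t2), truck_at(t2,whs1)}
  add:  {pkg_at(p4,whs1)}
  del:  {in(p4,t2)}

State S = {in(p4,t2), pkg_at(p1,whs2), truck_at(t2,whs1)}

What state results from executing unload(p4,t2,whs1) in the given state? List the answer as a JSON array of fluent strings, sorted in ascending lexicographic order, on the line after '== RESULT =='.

Compute (S \ del) ∪ add:
  pre ⊆ S: {in(p4,t2), truck_at(t2,whs1)} ⊆ S  — applicable
  S \ del = {pkg_at(p1,whs2), truck_at(t2,whs1)}
  ∪ add   = {pkg_at(p1,whs2), pkg_at(p4,whs1), truck_at(t2,whs1)}

== RESULT ==
["pkg_at(p1,whs2)", "pkg_at(p4,whs1)", "truck_at(t2,whs1)"]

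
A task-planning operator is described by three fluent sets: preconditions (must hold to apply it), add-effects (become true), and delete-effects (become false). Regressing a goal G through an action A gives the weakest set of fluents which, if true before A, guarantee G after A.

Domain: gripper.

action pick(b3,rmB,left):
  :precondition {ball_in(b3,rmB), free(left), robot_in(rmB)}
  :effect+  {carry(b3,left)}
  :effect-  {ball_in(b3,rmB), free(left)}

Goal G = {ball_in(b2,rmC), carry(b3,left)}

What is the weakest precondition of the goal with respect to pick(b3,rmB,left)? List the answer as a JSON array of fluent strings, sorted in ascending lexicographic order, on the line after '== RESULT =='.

Regress:
  G ∩ del = {}  (empty — regression defined)
  G \ add = {ball_in(b2,rmC), carry(b3,left)} \ {carry(b3,left)} = {ball_in(b2,rmC)}
  ∪ pre   = {ball_in(b2,rmC)} ∪ {ball_in(b3,rmB), free(left), robot_in(rmB)}
          = {ball_in(b2,rmC), ball_in(b3,rmB), free(left), robot_in(rmB)}

== RESULT ==
["ball_in(b2,rmC)", "ball_in(b3,rmB)", "free(left)", "robot_in(rmB)"]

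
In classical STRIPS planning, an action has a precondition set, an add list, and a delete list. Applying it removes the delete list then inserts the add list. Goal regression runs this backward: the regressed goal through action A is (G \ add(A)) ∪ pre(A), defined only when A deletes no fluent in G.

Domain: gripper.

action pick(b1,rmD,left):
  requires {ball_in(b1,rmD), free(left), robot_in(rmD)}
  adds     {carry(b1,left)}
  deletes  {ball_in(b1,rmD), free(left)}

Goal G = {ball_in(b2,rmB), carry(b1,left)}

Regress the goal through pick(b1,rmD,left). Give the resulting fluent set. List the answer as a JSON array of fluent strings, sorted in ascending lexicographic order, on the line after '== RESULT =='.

Compute (G \ add) ∪ pre:
  G ∩ del = {}  (empty — regression defined)
  G \ add = {ball_in(b2,rmB), carry(b1,left)} \ {carry(b1,left)} = {ball_in(b2,rmB)}
  ∪ pre   = {ball_in(b2,rmB)} ∪ {ball_in(b1,rmD), free(left), robot_in(rmD)}
          = {ball_in(b1,rmD), ball_in(b2,rmB), free(left), robot_in(rmD)}

== RESULT ==
["ball_in(b1,rmD)", "ball_in(b2,rmB)", "free(left)", "robot_in(rmD)"]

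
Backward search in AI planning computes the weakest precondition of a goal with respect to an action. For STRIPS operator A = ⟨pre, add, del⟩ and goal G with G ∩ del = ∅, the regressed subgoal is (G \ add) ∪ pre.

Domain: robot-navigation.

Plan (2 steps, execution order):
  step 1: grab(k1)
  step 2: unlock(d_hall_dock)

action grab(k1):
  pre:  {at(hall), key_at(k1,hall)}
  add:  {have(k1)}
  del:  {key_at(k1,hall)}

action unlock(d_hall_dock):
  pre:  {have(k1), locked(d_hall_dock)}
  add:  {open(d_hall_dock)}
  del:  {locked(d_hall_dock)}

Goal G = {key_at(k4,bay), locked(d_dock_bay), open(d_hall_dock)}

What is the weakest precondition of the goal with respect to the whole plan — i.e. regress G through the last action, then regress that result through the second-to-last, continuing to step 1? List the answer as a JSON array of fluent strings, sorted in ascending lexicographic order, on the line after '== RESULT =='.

Work backward from the goal:
  through step 2 (unlock(d_hall_dock)): drop {open(d_hall_dock)}, keep {key_at(k4,bay), locked(d_dock_bay)}, require {have(k1), locked(d_hall_dock)}
    → {have(k1), key_at(k4,bay), locked(d_dock_bay), locked(d_hall_dock)}
  through step 1 (grab(k1)): drop {have(k1)}, keep {key_at(k4,bay), locked(d_dock_bay), locked(d_hall_dock)}, require {at(hall), key_at(k1,hall)}
    → {at(hall), key_at(k1,hall), key_at(k4,bay), locked(d_dock_bay), locked(d_hall_dock)}

== RESULT ==
["at(hall)", "key_at(k1,hall)", "key_at(k4,bay)", "locked(d_dock_bay)", "locked(d_hall_dock)"]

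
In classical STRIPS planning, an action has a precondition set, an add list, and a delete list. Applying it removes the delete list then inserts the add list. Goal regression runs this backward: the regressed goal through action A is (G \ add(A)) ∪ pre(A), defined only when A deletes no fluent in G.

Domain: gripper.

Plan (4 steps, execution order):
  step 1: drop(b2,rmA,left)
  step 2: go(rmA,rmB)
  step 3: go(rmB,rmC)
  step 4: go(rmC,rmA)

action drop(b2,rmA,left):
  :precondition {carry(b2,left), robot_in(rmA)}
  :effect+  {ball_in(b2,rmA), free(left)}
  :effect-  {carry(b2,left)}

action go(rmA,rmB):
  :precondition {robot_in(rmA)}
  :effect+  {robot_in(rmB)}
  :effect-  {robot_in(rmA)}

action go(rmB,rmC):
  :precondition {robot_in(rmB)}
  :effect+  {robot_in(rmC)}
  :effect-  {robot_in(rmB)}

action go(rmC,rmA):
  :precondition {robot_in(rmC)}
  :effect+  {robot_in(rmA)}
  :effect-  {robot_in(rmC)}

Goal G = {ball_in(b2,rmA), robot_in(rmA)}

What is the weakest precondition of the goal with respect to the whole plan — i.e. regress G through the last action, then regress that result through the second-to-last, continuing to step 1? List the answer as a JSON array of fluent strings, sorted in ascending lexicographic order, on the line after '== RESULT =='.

Work backward from the goal:
  through step 4 (go(rmC,rmA)): drop {robot_in(rmA)}, keep {ball_in(b2,rmA)}, require {robot_in(rmC)}
    → {ball_in(b2,rmA), robot_in(rmC)}
  through step 3 (go(rmB,rmC)): drop {robot_in(rmC)}, keep {ball_in(b2,rmA)}, require {robot_in(rmB)}
    → {ball_in(b2,rmA), robot_in(rmB)}
  through step 2 (go(rmA,rmB)): drop {robot_in(rmB)}, keep {ball_in(b2,rmA)}, require {robot_in(rmA)}
    → {ball_in(b2,rmA), robot_in(rmA)}
  through step 1 (drop(b2,rmA,left)): drop {ball_in(b2,rmA)}, keep {robot_in(rmA)}, require {carry(b2,left), robot_in(rmA)}
    → {carry(b2,left), robot_in(rmA)}

== RESULT ==
["carry(b2,left)", "robot_in(rmA)"]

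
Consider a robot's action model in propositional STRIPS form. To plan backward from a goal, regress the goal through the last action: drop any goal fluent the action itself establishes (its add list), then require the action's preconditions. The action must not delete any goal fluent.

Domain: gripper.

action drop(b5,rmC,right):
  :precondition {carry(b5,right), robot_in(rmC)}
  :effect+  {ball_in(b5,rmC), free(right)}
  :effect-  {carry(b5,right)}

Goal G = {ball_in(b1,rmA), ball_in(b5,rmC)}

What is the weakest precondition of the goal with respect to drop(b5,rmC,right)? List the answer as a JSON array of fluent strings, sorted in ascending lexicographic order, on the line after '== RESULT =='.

Regress:
  G ∩ del = {}  (empty — regression defined)
  G \ add = {ball_in(b1,rmA), ball_in(b5,rmC)} \ {ball_in(b5,rmC), free(right)} = {ball_in(b1,rmA)}
  ∪ pre   = {ball_in(b1,rmA)} ∪ {carry(b5,right), robot_in(rmC)}
          = {ball_in(b1,rmA), carry(b5,right), robot_in(rmC)}

== RESULT ==
["ball_in(b1,rmA)", "carry(b5,right)", "robot_in(rmC)"]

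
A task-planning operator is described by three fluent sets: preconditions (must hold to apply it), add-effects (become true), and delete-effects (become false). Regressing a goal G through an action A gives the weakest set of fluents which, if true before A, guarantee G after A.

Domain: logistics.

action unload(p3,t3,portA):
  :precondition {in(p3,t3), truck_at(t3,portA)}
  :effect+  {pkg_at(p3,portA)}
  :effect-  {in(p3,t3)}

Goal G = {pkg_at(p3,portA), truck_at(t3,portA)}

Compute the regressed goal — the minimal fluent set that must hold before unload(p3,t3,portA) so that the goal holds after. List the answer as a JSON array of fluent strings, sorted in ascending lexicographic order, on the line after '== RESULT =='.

Compute (G \ add) ∪ pre:
  G ∩ del = {}  (empty — regression defined)
  G \ add = {pkg_at(p3,portA), truck_at(t3,portA)} \ {pkg_at(p3,portA)} = {truck_at(t3,portA)}
  ∪ pre   = {truck_at(t3,portA)} ∪ {in(p3,t3), truck_at(t3,portA)}
          = {in(p3,t3), truck_at(t3,portA)}

== RESULT ==
["in(p3,t3)", "truck_at(t3,portA)"]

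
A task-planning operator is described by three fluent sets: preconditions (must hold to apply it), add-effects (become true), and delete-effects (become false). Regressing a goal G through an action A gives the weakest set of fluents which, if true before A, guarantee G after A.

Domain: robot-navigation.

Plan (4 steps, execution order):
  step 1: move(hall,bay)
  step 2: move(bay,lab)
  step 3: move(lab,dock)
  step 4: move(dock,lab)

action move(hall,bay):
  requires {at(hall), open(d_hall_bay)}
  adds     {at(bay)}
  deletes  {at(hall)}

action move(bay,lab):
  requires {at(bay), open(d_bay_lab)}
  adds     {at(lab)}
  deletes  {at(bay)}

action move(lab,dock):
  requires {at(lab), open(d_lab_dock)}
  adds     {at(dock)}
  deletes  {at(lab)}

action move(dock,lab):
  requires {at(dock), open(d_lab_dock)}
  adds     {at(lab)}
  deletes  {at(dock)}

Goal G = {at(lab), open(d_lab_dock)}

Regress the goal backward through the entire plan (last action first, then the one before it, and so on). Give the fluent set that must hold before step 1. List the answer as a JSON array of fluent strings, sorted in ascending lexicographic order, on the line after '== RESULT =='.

Work backward from the goal:
  through step 4 (move(dock,lab)): drop {at(lab)}, keep {open(d_lab_dock)}, require {at(dock), open(d_lab_dock)}
    → {at(dock), open(d_lab_dock)}
  through step 3 (move(lab,dock)): drop {at(dock)}, keep {open(d_lab_dock)}, require {at(lab), open(d_lab_dock)}
    → {at(lab), open(d_lab_dock)}
  through step 2 (move(bay,lab)): drop {at(lab)}, keep {open(d_lab_dock)}, require {at(bay), open(d_bay_lab)}
    → {at(bay), open(d_bay_lab), open(d_lab_dock)}
  through step 1 (move(hall,bay)): drop {at(bay)}, keep {open(d_bay_lab), open(d_lab_dock)}, require {at(hall), open(d_hall_bay)}
    → {at(hall), open(d_bay_lab), open(d_hall_bay), open(d_lab_dock)}

== RESULT ==
["at(hall)", "open(d_bay_lab)", "open(d_hall_bay)", "open(d_lab_dock)"]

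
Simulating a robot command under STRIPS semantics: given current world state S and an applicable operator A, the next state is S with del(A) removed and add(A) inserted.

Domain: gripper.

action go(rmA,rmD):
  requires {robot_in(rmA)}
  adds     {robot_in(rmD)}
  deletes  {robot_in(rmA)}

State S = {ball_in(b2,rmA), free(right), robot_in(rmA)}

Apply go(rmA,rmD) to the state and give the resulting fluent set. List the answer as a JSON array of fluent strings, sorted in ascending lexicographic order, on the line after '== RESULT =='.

Progress:
  pre ⊆ S: {robot_in(rmA)} ⊆ S  — applicable
  S \ del = {ball_in(b2,rmA), free(right)}
  ∪ add   = {ball_in(b2,rmA), free(right), robot_in(rmD)}

== RESULT ==
["ball_in(b2,rmA)", "free(right)", "robot_in(rmD)"]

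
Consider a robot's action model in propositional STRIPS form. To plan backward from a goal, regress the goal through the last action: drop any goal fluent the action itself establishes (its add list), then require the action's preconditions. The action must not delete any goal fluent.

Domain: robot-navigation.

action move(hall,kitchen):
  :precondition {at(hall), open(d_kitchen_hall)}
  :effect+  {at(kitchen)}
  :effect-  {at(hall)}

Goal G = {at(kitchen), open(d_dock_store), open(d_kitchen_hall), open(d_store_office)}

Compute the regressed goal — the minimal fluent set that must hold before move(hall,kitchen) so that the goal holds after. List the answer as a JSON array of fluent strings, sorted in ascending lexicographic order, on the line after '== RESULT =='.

Regress:
  G ∩ del = {}  (empty — regression defined)
  G \ add = {at(kitchen), open(d_dock_store), open(d_kitchen_hall), open(d_store_office)} \ {at(kitchen)} = {open(d_dock_store), open(d_kitchen_hall), open(d_store_office)}
  ∪ pre   = {open(d_dock_store), open(d_kitchen_hall), open(d_store_office)} ∪ {at(hall), open(d_kitchen_hall)}
          = {at(hall), open(d_dock_store), open(d_kitchen_hall), open(d_store_office)}

== RESULT ==
["at(hall)", "open(d_dock_store)", "open(d_kitchen_hall)", "open(d_store_office)"]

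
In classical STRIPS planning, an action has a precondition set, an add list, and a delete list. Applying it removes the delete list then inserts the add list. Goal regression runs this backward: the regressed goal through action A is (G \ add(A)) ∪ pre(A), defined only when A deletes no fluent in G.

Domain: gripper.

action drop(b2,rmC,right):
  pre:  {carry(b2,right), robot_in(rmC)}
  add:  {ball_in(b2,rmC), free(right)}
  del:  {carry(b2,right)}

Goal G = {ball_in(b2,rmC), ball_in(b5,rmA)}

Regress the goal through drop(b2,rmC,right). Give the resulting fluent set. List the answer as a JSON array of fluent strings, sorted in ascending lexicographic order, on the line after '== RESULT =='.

Compute (G \ add) ∪ pre:
  G ∩ del = {}  (empty — regression defined)
  G \ add = {ball_in(b2,rmC), ball_in(b5,rmA)} \ {ball_in(b2,rmC), free(right)} = {ball_in(b5,rmA)}
  ∪ pre   = {ball_in(b5,rmA)} ∪ {carry(b2,right), robot_in(rmC)}
          = {ball_in(b5,rmA), carry(b2,right), robot_in(rmC)}

== RESULT ==
["ball_in(b5,rmA)", "carry(b2,right)", "robot_in(rmC)"]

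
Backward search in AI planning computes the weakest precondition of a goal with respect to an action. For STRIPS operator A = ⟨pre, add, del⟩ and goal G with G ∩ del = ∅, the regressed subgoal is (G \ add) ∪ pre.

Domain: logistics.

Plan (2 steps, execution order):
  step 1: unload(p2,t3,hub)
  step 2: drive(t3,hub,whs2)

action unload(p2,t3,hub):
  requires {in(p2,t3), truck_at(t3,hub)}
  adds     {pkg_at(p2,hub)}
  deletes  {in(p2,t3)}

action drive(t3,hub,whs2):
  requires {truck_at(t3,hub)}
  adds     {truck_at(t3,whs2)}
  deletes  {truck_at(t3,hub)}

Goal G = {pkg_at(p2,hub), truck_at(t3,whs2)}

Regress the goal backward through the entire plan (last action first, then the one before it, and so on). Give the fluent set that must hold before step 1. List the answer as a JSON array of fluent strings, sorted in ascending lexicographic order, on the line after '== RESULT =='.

Regress step by step:
  through step 2 (drive(t3,hub,whs2)): drop {truck_at(t3,whs2)}, keep {pkg_at(p2,hub)}, require {truck_at(t3,hub)}
    → {pkg_at(p2,hub), truck_at(t3,hub)}
  through step 1 (unload(p2,t3,hub)): drop {pkg_at(p2,hub)}, keep {truck_at(t3,hub)}, require {in(p2,t3), truck_at(t3,hub)}
    → {in(p2,t3), truck_at(t3,hub)}

== RESULT ==
["in(p2,t3)", "truck_at(t3,hub)"]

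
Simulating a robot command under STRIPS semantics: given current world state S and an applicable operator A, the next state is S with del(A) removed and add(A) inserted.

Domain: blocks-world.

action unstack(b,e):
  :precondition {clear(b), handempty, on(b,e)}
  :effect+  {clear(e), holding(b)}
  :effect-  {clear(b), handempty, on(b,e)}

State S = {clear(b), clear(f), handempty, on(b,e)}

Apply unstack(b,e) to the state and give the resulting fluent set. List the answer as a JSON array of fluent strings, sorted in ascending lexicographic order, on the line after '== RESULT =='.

Progress:
  pre ⊆ S: {clear(b), handempty, on(b,e)} ⊆ S  — applicable
  S \ del = {clear(f)}
  ∪ add   = {clear(e), clear(f), holding(b)}

== RESULT ==
["clear(e)", "clear(f)", "holding(b)"]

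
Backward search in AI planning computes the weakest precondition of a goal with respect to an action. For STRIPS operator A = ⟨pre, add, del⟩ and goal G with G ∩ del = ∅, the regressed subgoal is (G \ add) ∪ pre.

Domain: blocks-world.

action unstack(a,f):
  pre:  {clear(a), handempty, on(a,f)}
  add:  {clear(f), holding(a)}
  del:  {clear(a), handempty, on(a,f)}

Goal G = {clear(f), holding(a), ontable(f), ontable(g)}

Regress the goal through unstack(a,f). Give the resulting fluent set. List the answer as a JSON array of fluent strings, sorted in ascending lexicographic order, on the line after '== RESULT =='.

Regress:
  G ∩ del = {}  (empty — regression defined)
  G \ add = {clear(f), holding(a), ontable(f), ontable(g)} \ {clear(f), holding(a)} = {ontable(f), ontable(g)}
  ∪ pre   = {ontable(f), ontable(g)} ∪ {clear(a), handempty, on(a,f)}
          = {clear(a), handempty, on(a,f), ontable(f), ontable(g)}

== RESULT ==
["clear(a)", "handempty", "on(a,f)", "ontable(f)", "ontable(g)"]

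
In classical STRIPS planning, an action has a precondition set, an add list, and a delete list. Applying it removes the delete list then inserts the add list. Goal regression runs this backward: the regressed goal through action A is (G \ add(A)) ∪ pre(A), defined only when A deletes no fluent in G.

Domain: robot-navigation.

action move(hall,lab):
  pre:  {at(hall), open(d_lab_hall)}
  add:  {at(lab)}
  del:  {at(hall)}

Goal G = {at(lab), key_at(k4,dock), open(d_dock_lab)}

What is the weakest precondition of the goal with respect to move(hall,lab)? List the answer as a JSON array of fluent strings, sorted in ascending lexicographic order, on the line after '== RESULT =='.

Compute (G \ add) ∪ pre:
  G ∩ del = {}  (empty — regression defined)
  G \ add = {at(lab), key_at(k4,dock), open(d_dock_lab)} \ {at(lab)} = {key_at(k4,dock), open(d_dock_lab)}
  ∪ pre   = {key_at(k4,dock), open(d_dock_lab)} ∪ {at(hall), open(d_lab_hall)}
          = {at(hall), key_at(k4,dock), open(d_dock_lab), open(d_lab_hall)}

== RESULT ==
["at(hall)", "key_at(k4,dock)", "open(d_dock_lab)", "open(d_lab_hall)"]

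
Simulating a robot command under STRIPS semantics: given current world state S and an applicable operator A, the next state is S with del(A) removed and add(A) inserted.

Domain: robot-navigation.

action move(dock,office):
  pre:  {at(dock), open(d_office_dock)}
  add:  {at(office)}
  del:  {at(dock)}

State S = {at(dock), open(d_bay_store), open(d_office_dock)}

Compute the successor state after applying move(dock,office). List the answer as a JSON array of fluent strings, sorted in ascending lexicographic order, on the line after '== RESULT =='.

Progress:
  pre ⊆ S: {at(dock), open(d_office_dock)} ⊆ S  — applicable
  S \ del = {open(d_bay_store), open(d_office_dock)}
  ∪ add   = {at(office), open(d_bay_store), open(d_office_dock)}

== RESULT ==
["at(office)", "open(d_bay_store)", "open(d_office_dock)"]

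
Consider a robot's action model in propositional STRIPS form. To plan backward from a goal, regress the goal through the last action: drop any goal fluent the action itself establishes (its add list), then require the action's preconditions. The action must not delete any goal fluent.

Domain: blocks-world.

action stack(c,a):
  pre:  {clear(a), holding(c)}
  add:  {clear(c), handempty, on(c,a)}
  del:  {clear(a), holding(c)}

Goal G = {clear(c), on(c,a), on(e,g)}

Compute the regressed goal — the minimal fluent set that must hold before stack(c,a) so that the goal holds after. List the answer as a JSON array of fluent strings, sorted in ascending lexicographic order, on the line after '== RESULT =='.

Compute (G \ add) ∪ pre:
  G ∩ del = {}  (empty — regression defined)
  G \ add = {clear(c), on(c,a), on(e,g)} \ {clear(c), handempty, on(c,a)} = {on(e,g)}
  ∪ pre   = {on(e,g)} ∪ {clear(a), holding(c)}
          = {clear(a), holding(c), on(e,g)}

== RESULT ==
["clear(a)", "holding(c)", "on(e,g)"]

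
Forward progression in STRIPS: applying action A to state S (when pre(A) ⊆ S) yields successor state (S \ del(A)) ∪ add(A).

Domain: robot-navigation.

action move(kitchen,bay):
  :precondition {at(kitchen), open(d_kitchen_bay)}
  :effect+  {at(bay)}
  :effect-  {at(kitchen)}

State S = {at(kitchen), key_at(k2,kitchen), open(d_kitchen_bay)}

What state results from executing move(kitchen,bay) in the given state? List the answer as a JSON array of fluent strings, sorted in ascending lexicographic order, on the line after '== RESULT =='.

Progress:
  pre ⊆ S: {at(kitchen), open(d_kitchen_bay)} ⊆ S  — applicable
  S \ del = {key_at(k2,kitchen), open(d_kitchen_bay)}
  ∪ add   = {at(bay), key_at(k2,kitchen), open(d_kitchen_bay)}

== RESULT ==
["at(bay)", "key_at(k2,kitchen)", "open(d_kitchen_bay)"]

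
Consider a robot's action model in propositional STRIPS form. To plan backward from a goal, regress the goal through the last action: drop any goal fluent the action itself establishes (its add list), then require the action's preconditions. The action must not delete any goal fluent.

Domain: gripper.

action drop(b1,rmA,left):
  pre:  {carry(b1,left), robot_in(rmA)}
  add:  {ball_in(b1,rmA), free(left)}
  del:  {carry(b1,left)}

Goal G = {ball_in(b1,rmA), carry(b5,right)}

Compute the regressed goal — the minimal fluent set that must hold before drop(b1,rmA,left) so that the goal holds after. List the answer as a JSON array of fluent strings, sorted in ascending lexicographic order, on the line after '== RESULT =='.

Regress:
  G ∩ del = {}  (empty — regression defined)
  G \ add = {ball_in(b1,rmA), carry(b5,right)} \ {ball_in(b1,rmA), free(left)} = {carry(b5,right)}
  ∪ pre   = {carry(b5,right)} ∪ {carry(b1,left), robot_in(rmA)}
          = {carry(b1,left), carry(b5,right), robot_in(rmA)}

== RESULT ==
["carry(b1,left)", "carry(b5,right)", "robot_in(rmA)"]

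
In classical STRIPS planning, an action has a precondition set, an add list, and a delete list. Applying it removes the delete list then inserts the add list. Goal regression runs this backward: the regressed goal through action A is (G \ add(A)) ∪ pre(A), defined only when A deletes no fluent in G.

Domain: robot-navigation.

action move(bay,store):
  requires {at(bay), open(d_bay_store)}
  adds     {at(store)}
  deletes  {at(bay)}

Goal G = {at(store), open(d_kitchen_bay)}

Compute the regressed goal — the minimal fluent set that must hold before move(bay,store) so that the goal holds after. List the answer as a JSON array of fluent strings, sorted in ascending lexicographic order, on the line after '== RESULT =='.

Regress:
  G ∩ del = {}  (empty — regression defined)
  G \ add = {at(store), open(d_kitchen_bay)} \ {at(store)} = {open(d_kitchen_bay)}
  ∪ pre   = {open(d_kitchen_bay)} ∪ {at(bay), open(d_bay_store)}
          = {at(bay), open(d_bay_store), open(d_kitchen_bay)}

== RESULT ==
["at(bay)", "open(d_bay_store)", "open(d_kitchen_bay)"]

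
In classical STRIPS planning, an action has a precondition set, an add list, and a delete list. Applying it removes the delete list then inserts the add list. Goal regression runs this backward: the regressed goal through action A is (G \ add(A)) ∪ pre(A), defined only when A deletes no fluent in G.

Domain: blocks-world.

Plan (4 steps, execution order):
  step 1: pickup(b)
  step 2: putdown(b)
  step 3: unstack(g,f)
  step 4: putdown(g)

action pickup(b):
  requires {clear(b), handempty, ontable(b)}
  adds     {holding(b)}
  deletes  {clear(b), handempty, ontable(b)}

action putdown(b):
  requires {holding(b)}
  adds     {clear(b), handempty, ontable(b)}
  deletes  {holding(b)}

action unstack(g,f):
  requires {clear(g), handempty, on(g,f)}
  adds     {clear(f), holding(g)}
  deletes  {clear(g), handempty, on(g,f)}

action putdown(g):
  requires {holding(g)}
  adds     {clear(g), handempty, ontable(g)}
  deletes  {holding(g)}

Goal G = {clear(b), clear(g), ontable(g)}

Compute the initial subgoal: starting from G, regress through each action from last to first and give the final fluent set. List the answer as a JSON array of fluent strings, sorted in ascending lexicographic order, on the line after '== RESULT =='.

Work backward from the goal:
  through step 4 (putdown(g)): drop {clear(g), ontable(g)}, keep {clear(b)}, require {holding(g)}
    → {clear(b), holding(g)}
  through step 3 (unstack(g,f)): drop {holding(g)}, keep {clear(b)}, require {clear(g), handempty, on(g,f)}
    → {clear(b), clear(g), handempty, on(g,f)}
  through step 2 (putdown(b)): drop {clear(b), handempty}, keep {clear(g), on(g,f)}, require {holding(b)}
    → {clear(g), holding(b), on(g,f)}
  through step 1 (pickup(b)): drop {holding(b)}, keep {clear(g), on(g,f)}, require {clear(b), handempty, ontable(b)}
    → {clear(b), clear(g), handempty, on(g,f), ontable(b)}

== RESULT ==
["clear(b)", "clear(g)", "handempty", "on(g,f)", "ontable(b)"]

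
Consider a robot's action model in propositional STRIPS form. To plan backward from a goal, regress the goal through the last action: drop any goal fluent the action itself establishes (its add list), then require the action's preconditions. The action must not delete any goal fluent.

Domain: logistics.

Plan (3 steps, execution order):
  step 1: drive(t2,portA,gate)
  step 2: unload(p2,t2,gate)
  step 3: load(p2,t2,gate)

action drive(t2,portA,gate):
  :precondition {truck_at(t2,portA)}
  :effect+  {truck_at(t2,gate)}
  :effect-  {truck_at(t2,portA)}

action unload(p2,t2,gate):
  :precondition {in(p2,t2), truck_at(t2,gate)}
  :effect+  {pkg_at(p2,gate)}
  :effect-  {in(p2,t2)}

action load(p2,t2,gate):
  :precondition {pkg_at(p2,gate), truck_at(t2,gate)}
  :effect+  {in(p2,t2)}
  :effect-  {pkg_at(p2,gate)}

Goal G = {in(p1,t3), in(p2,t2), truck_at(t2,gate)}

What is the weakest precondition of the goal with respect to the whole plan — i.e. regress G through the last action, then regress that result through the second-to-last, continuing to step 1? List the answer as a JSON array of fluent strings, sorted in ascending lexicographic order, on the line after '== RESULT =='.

Work backward from the goal:
  through step 3 (load(p2,t2,gate)): drop {in(p2,t2)}, keep {in(p1,t3), truck_at(t2,gate)}, require {pkg_at(p2,gate), truck_at(t2,gate)}
    → {in(p1,t3), pkg_at(p2,gate), truck_at(t2,gate)}
  through step 2 (unload(p2,t2,gate)): drop {pkg_at(p2,gate)}, keep {in(p1,t3), truck_at(t2,gate)}, require {in(p2,t2), truck_at(t2,gate)}
    → {in(p1,t3), in(p2,t2), truck_at(t2,gate)}
  through step 1 (drive(t2,portA,gate)): drop {truck_at(t2,gate)}, keep {in(p1,t3), in(p2,t2)}, require {truck_at(t2,portA)}
    → {in(p1,t3), in(p2,t2), truck_at(t2,portA)}

== RESULT ==
["in(p1,t3)", "in(p2,t2)", "truck_at(t2,portA)"]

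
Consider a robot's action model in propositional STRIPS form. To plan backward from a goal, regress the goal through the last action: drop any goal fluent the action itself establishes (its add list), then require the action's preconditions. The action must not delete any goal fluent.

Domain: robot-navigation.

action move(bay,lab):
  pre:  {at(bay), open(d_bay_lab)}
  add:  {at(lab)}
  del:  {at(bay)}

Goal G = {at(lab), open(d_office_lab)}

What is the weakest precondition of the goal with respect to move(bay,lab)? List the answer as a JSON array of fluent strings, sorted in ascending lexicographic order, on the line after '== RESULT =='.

Compute (G \ add) ∪ pre:
  G ∩ del = {}  (empty — regression defined)
  G \ add = {at(lab), open(d_office_lab)} \ {at(lab)} = {open(d_office_lab)}
  ∪ pre   = {open(d_office_lab)} ∪ {at(bay), open(d_bay_lab)}
          = {at(bay), open(d_bay_lab), open(d_office_lab)}

== RESULT ==
["at(bay)", "open(d_bay_lab)", "open(d_office_lab)"]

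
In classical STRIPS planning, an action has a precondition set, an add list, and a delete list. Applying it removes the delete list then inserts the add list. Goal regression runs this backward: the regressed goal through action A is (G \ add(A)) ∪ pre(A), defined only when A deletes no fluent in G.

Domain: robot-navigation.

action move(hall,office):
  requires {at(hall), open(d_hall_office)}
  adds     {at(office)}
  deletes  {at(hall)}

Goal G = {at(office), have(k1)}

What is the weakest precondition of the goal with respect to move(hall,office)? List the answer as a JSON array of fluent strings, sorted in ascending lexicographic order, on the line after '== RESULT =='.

Regress:
  G ∩ del = {}  (empty — regression defined)
  G \ add = {at(office), have(k1)} \ {at(office)} = {have(k1)}
  ∪ pre   = {have(k1)} ∪ {at(hall), open(d_hall_office)}
          = {at(hall), have(k1), open(d_hall_office)}

== RESULT ==
["at(hall)", "have(k1)", "open(d_hall_office)"]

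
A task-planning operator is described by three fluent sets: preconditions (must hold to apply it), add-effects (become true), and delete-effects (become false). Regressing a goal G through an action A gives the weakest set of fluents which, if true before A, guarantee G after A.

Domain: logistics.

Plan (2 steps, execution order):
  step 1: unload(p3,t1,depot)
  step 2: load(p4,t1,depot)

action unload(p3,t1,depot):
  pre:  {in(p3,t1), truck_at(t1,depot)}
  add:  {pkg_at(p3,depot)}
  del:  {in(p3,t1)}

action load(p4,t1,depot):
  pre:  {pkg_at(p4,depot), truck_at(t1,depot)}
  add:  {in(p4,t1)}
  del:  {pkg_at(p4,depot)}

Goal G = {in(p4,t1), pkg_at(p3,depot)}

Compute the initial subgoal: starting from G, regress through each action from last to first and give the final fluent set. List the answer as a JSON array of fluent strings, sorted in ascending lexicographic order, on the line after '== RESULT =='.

Regress step by step:
  through step 2 (load(p4,t1,depot)): drop {in(p4,t1)}, keep {pkg_at(p3,depot)}, require {pkg_at(p4,depot), truck_at(t1,depot)}
    → {pkg_at(p3,depot), pkg_at(p4,depot), truck_at(t1,depot)}
  through step 1 (unload(p3,t1,depot)): drop {pkg_at(p3,depot)}, keep {pkg_at(p4,depot), truck_at(t1,depot)}, require {in(p3,t1), truck_at(t1,depot)}
    → {in(p3,t1), pkg_at(p4,depot), truck_at(t1,depot)}

== RESULT ==
["in(p3,t1)", "pkg_at(p4,depot)", "truck_at(t1,depot)"]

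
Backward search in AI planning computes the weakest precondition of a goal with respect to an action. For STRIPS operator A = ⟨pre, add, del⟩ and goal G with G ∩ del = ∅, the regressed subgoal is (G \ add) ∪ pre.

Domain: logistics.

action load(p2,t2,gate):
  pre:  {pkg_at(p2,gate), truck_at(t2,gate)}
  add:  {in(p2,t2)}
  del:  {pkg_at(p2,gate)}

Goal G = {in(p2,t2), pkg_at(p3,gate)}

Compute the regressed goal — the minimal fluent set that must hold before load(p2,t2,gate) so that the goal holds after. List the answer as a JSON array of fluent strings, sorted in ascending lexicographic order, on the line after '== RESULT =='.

Regress:
  G ∩ del = {}  (empty — regression defined)
  G \ add = {in(p2,t2), pkg_at(p3,gate)} \ {in(p2,t2)} = {pkg_at(p3,gate)}
  ∪ pre   = {pkg_at(p3,gate)} ∪ {pkg_at(p2,gate), truck_at(t2,gate)}
          = {pkg_at(p2,gate), pkg_at(p3,gate), truck_at(t2,gate)}

== RESULT ==
["pkg_at(p2,gate)", "pkg_at(p3,gate)", "truck_at(t2,gate)"]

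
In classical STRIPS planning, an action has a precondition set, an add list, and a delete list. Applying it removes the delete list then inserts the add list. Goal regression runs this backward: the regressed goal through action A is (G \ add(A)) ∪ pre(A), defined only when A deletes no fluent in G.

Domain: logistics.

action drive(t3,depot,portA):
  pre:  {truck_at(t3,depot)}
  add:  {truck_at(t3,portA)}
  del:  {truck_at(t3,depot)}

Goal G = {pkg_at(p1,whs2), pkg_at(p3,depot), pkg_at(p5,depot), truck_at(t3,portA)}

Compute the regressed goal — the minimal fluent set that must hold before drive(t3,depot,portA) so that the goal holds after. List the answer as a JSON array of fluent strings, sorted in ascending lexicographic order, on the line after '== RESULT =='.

Compute (G \ add) ∪ pre:
  G ∩ del = {}  (empty — regression defined)
  G \ add = {pkg_at(p1,whs2), pkg_at(p3,depot), pkg_at(p5,depot), truck_at(t3,portA)} \ {truck_at(t3,portA)} = {pkg_at(p1,whs2), pkg_at(p3,depot), pkg_at(p5,depot)}
  ∪ pre   = {pkg_at(p1,whs2), pkg_at(p3,depot), pkg_at(p5,depot)} ∪ {truck_at(t3,depot)}
          = {pkg_at(p1,whs2), pkg_at(p3,depot), pkg_at(p5,depot), truck_at(t3,depot)}

== RESULT ==
["pkg_at(p1,whs2)", "pkg_at(p3,depot)", "pkg_at(p5,depot)", "truck_at(t3,depot)"]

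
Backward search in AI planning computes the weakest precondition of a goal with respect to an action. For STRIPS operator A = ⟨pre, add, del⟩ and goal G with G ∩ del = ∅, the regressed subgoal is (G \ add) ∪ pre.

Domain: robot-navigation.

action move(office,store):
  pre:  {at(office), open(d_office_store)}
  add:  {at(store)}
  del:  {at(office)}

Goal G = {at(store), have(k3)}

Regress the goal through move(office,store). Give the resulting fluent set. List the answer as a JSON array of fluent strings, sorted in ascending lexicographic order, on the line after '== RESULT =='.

Compute (G \ add) ∪ pre:
  G ∩ del = {}  (empty — regression defined)
  G \ add = {at(store), have(k3)} \ {at(store)} = {have(k3)}
  ∪ pre   = {have(k3)} ∪ {at(office), open(d_office_store)}
          = {at(office), have(k3), open(d_office_store)}

== RESULT ==
["at(office)", "have(k3)", "open(d_office_store)"]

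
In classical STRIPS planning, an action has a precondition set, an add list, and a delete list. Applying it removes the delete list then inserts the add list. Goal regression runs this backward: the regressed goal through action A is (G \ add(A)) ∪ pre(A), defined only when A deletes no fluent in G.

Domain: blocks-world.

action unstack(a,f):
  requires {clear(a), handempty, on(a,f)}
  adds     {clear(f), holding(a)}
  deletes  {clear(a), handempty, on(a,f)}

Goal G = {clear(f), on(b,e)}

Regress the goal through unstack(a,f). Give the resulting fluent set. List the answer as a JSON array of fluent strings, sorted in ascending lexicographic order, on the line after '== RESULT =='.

Compute (G \ add) ∪ pre:
  G ∩ del = {}  (empty — regression defined)
  G \ add = {clear(f), on(b,e)} \ {clear(f), holding(a)} = {on(b,e)}
  ∪ pre   = {on(b,e)} ∪ {clear(a), handempty, on(a,f)}
          = {clear(a), handempty, on(a,f), on(b,e)}

== RESULT ==
["clear(a)", "handempty", "on(a,f)", "on(b,e)"]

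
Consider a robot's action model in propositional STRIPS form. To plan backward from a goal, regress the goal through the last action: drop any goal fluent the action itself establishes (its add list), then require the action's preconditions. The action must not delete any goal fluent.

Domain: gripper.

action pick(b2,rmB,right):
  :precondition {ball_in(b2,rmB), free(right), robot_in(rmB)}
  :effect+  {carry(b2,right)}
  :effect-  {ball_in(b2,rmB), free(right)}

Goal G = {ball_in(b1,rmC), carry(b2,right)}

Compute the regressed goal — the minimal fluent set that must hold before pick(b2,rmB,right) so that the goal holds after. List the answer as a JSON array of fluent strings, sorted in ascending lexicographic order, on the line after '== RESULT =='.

Compute (G \ add) ∪ pre:
  G ∩ del = {}  (empty — regression defined)
  G \ add = {ball_in(b1,rmC), carry(b2,right)} \ {carry(b2,right)} = {ball_in(b1,rmC)}
  ∪ pre   = {ball_in(b1,rmC)} ∪ {ball_in(b2,rmB), free(right), robot_in(rmB)}
          = {ball_in(b1,rmC), ball_in(b2,rmB), free(right), robot_in(rmB)}

== RESULT ==
["ball_in(b1,rmC)", "ball_in(b2,rmB)", "free(right)", "robot_in(rmB)"]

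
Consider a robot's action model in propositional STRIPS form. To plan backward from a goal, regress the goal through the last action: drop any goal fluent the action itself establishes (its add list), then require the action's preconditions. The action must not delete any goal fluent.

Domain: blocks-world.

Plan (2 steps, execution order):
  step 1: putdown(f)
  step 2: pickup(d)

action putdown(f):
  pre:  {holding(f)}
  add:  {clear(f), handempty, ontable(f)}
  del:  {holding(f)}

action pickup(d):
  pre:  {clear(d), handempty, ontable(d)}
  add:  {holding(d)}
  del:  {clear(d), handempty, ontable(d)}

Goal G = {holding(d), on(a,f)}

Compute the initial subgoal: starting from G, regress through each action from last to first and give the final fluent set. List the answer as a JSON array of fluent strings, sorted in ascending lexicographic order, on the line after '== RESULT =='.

Regress step by step:
  through step 2 (pickup(d)): drop {holding(d)}, keep {on(a,f)}, require {clear(d), handempty, ontable(d)}
    → {clear(d), handempty, on(a,f), ontable(d)}
  through step 1 (putdown(f)): drop {handempty}, keep {clear(d), on(a,f), ontable(d)}, require {holding(f)}
    → {clear(d), holding(f), on(a,f), ontable(d)}

== RESULT ==
["clear(d)", "holding(f)", "on(a,f)", "ontable(d)"]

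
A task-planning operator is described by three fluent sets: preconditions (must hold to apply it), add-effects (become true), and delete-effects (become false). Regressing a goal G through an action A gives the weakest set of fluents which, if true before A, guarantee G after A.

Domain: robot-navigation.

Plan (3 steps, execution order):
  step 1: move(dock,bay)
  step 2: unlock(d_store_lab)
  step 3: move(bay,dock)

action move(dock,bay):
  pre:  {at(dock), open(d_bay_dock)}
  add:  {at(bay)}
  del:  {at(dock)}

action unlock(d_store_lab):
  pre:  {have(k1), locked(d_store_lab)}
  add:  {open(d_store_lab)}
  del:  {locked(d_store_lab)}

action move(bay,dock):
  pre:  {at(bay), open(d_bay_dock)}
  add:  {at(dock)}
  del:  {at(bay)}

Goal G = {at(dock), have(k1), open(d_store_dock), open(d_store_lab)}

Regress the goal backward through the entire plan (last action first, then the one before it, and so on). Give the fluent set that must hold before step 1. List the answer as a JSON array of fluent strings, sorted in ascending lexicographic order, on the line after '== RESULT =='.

Regress step by step:
  through step 3 (move(bay,dock)): drop {at(dock)}, keep {have(k1), open(d_store_dock), open(d_store_lab)}, require {at(bay), open(d_bay_dock)}
    → {at(bay), have(k1), open(d_bay_dock), open(d_store_dock), open(d_store_lab)}
  through step 2 (unlock(d_store_lab)): drop {open(d_store_lab)}, keep {at(bay), have(k1), open(d_bay_dock), open(d_store_dock)}, require {have(k1), locked(d_store_lab)}
    → {at(bay), have(k1), locked(d_store_lab), open(d_bay_dock), open(d_store_dock)}
  through step 1 (move(dock,bay)): drop {at(bay)}, keep {have(k1), locked(d_store_lab), open(d_bay_dock), open(d_store_dock)}, require {at(dock), open(d_bay_dock)}
    → {at(dock), have(k1), locked(d_store_lab), open(d_bay_dock), open(d_store_dock)}

== RESULT ==
["at(dock)", "have(k1)", "locked(d_store_lab)", "open(d_bay_dock)", "open(d_store_dock)"]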